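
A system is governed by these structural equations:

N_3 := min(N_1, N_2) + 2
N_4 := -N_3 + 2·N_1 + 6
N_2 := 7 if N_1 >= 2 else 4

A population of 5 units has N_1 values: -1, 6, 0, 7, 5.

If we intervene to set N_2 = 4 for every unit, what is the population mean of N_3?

4.2

Every unit gets N_2=4 under the intervention. N_3 values become 1, 6, 2, 6, 6; E[N_3|do(N_2=4)] = 4.2.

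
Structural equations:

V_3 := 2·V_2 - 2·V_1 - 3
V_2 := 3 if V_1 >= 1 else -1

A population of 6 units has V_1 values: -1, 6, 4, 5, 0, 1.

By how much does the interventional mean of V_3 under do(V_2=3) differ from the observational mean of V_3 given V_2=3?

3

Under do(V_2=3), V_2's equation is replaced by V_2=3 for every unit. Per-unit V_3: 5, -9, -5, -7, 3, 1. Mean = -2.
Conditioning on V_2=3 selects the 4 unit(s) with V_1 ∈ {6, 4, 5, 1}. Their V_3 values: -9, -5, -7, 1. Mean = -5.
Difference = -2 − (-5) = 3.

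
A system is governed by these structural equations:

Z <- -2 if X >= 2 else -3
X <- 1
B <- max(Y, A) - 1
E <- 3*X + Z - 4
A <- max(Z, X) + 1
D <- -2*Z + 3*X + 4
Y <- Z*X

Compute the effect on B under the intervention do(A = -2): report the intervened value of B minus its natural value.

-4

The intervention breaks the incoming arrows to A: A <- max(Z, X) + 1 no longer applies, and A = -2.
Z = -2 if X >= 2 else -3  [with X=1]  = -3
Y = Z*X  [with Z=-3, X=1]  = -3
B = max(Y, A) - 1  [with Y=-3, A=-2]  = -3
Without intervention: Z = -2 if X >= 2 else -3  [with X=1]  = -3; Y = Z*X  [with Z=-3, X=1]  = -3; A = max(Z, X) + 1  [with Z=-3, X=1]  = 2; B = max(Y, A) - 1  [with Y=-3, A=2]  = 1.
Change = -3 − 1 = -4.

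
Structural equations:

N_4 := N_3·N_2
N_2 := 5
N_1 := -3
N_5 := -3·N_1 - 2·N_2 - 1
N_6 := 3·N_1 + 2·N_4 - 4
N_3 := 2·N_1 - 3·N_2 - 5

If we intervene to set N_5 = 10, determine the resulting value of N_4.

-130

The intervention breaks the incoming arrows to N_5: N_5 := -3·N_1 - 2·N_2 - 1 no longer applies, and N_5 = 10.
Since N_4 is not a descendant of the intervened variable, it is unaffected.
N_3 = 2·N_1 - 3·N_2 - 5  [with N_1=-3, N_2=5]  = -26
N_4 = N_3·N_2  [with N_3=-26, N_2=5]  = -130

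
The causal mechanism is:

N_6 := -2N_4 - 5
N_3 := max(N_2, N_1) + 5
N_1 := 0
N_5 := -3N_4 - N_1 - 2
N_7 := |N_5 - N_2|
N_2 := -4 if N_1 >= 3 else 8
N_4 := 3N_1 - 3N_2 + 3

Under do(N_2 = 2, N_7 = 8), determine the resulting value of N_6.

1

Under do(N_2 = 2, N_7 = 8), each intervened variable's structural equation is replaced by its fixed value.
N_4 = 3N_1 - 3N_2 + 3  [with N_1=0, N_2=2]  = -3
N_6 = -2N_4 - 5  [with N_4=-3]  = 1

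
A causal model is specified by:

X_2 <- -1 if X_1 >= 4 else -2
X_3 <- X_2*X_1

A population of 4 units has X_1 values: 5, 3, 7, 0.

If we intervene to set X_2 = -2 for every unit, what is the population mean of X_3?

Every unit gets X_2=-2 under the intervention. X_3 values become -10, -6, -14, 0; E[X_3|do(X_2=-2)] = -7.5.

-7.5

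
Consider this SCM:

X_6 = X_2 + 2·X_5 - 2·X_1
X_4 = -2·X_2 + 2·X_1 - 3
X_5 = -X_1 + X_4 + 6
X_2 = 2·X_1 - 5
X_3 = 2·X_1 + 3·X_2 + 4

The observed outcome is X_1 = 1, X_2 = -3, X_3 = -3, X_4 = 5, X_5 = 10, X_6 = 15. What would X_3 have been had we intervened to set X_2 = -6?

The intervention breaks the incoming arrows to X_2: X_2 = 2·X_1 - 5 no longer applies, and X_2 = -6.
X_3 = 2·X_1 + 3·X_2 + 4  [with X_1=1, X_2=-6]  = -12

-12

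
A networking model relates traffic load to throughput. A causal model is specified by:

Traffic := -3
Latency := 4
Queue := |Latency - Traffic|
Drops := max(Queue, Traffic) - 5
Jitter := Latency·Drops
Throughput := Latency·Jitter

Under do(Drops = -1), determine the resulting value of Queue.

7

Under do(Drops=-1), the mechanism Drops := max(Queue, Traffic) - 5 is discarded; Drops is fixed at -1.
Since Queue is not a descendant of the intervened variable, it is unaffected.
Queue = |Latency - Traffic|  [with Latency=4, Traffic=-3]  = 7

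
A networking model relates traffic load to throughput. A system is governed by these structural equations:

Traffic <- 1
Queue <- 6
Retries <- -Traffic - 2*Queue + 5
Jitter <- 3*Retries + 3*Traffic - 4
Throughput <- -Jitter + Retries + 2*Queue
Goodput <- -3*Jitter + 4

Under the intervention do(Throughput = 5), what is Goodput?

The intervention breaks the incoming arrows to Throughput: Throughput <- -Jitter + Retries + 2*Queue no longer applies, and Throughput = 5.
Since Goodput is not a descendant of the intervened variable, it is unaffected.
Retries = -Traffic - 2*Queue + 5  [with Traffic=1, Queue=6]  = -8
Jitter = 3*Retries + 3*Traffic - 4  [with Retries=-8, Traffic=1]  = -25
Goodput = -3*Jitter + 4  [with Jitter=-25]  = 79

79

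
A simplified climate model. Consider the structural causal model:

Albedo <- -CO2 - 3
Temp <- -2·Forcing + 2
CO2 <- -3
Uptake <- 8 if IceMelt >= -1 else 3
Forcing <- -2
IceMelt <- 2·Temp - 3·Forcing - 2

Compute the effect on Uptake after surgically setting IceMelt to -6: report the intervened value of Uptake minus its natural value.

-5

Under do(IceMelt=-6), the mechanism IceMelt <- 2·Temp - 3·Forcing - 2 is discarded; IceMelt is fixed at -6.
Uptake = 8 if IceMelt >= -1 else 3  [with IceMelt=-6]  = 3
Without intervention: Temp = -2·Forcing + 2  [with Forcing=-2]  = 6; IceMelt = 2·Temp - 3·Forcing - 2  [with Temp=6, Forcing=-2]  = 16; Uptake = 8 if IceMelt >= -1 else 3  [with IceMelt=16]  = 8.
Change = 3 − 8 = -5.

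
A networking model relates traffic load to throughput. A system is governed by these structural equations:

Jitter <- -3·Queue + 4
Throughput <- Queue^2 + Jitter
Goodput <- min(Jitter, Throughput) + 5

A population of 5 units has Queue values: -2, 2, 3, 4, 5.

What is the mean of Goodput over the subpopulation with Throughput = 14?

E[Goodput|Throughput=14] averages over only the 2 units with Throughput=14 (Queue = -2, 5): Goodput = 15, -6, mean 4.5.

4.5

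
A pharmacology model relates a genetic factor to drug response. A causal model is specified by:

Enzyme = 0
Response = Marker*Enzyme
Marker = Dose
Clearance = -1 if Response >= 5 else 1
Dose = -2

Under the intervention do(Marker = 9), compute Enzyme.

Under do(Marker=9), the mechanism Marker = Dose is discarded; Marker is fixed at 9.
Since Enzyme is not a descendant of the intervened variable, it is unaffected.

0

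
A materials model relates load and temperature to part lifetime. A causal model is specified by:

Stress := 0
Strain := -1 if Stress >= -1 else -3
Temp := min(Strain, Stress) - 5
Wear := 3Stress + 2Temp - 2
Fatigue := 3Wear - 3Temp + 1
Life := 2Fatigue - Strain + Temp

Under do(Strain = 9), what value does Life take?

Under do(Strain=9), the mechanism Strain := -1 if Stress >= -1 else -3 is discarded; Strain is fixed at 9.
Temp = min(Strain, Stress) - 5  [with Strain=9, Stress=0]  = -5
Wear = 3Stress + 2Temp - 2  [with Stress=0, Temp=-5]  = -12
Fatigue = 3Wear - 3Temp + 1  [with Wear=-12, Temp=-5]  = -20
Life = 2Fatigue - Strain + Temp  [with Fatigue=-20, Strain=9, Temp=-5]  = -54

-54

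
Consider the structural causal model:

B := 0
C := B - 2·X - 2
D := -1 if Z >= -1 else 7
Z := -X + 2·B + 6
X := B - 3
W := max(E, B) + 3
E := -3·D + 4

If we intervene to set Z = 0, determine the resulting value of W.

10

The intervention breaks the incoming arrows to Z: Z := -X + 2·B + 6 no longer applies, and Z = 0.
D = -1 if Z >= -1 else 7  [with Z=0]  = -1
E = -3·D + 4  [with D=-1]  = 7
W = max(E, B) + 3  [with E=7, B=0]  = 10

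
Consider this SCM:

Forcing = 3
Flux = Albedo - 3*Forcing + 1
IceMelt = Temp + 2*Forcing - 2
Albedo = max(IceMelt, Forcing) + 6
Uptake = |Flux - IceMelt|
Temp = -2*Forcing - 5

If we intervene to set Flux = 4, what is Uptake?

The intervention breaks the incoming arrows to Flux: Flux = Albedo - 3*Forcing + 1 no longer applies, and Flux = 4.
Temp = -2*Forcing - 5  [with Forcing=3]  = -11
IceMelt = Temp + 2*Forcing - 2  [with Temp=-11, Forcing=3]  = -7
Uptake = |Flux - IceMelt|  [with Flux=4, IceMelt=-7]  = 11

11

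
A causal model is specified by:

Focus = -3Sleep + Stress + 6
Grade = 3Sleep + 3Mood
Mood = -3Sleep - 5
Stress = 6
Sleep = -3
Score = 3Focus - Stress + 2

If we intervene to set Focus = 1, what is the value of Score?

The intervention breaks the incoming arrows to Focus: Focus = -3Sleep + Stress + 6 no longer applies, and Focus = 1.
Score = 3Focus - Stress + 2  [with Focus=1, Stress=6]  = -1

-1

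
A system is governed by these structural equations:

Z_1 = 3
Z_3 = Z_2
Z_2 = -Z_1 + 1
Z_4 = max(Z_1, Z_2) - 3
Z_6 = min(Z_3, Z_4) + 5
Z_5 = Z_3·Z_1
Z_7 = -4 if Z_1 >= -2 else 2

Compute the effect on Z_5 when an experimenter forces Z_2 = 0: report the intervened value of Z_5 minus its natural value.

do(Z_2=0) replaces the equation Z_2 = -Z_1 + 1 with the constant Z_2 = 0.
Z_3 = Z_2  [with Z_2=0]  = 0
Z_5 = Z_3·Z_1  [with Z_3=0, Z_1=3]  = 0
Without intervention: Z_2 = -Z_1 + 1  [with Z_1=3]  = -2; Z_3 = Z_2  [with Z_2=-2]  = -2; Z_5 = Z_3·Z_1  [with Z_3=-2, Z_1=3]  = -6.
Change = 0 − (-6) = 6.

6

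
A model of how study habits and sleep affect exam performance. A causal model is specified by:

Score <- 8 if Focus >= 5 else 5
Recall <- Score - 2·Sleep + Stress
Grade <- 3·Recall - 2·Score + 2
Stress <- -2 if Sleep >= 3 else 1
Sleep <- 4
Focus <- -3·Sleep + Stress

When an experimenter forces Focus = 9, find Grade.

-20

The intervention breaks the incoming arrows to Focus: Focus <- -3·Sleep + Stress no longer applies, and Focus = 9.
Stress = -2 if Sleep >= 3 else 1  [with Sleep=4]  = -2
Score = 8 if Focus >= 5 else 5  [with Focus=9]  = 8
Recall = Score - 2·Sleep + Stress  [with Score=8, Sleep=4, Stress=-2]  = -2
Grade = 3·Recall - 2·Score + 2  [with Recall=-2, Score=8]  = -20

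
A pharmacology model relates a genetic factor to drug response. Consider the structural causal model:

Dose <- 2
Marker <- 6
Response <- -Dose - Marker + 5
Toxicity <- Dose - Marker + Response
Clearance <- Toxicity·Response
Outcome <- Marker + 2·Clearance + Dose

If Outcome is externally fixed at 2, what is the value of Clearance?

do(Outcome=2) replaces the equation Outcome <- Marker + 2·Clearance + Dose with the constant Outcome = 2.
Since Clearance is not a descendant of the intervened variable, it is unaffected.
Response = -Dose - Marker + 5  [with Dose=2, Marker=6]  = -3
Toxicity = Dose - Marker + Response  [with Dose=2, Marker=6, Response=-3]  = -7
Clearance = Toxicity·Response  [with Toxicity=-7, Response=-3]  = 21

21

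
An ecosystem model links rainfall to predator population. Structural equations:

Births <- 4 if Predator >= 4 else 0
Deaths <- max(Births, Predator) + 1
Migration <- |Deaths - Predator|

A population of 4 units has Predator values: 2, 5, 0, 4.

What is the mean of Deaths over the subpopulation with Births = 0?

Observing Births=0 restricts to units where Births's equation naturally yields 0: Predator ∈ {2, 0}. In that subpopulation Deaths = 3, 1, mean 2.

2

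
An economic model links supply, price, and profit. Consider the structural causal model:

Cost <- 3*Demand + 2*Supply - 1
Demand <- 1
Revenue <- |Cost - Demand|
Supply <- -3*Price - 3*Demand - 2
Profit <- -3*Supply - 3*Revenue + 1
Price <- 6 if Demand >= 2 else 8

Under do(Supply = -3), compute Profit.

-5

The intervention breaks the incoming arrows to Supply: Supply <- -3*Price - 3*Demand - 2 no longer applies, and Supply = -3.
Cost = 3*Demand + 2*Supply - 1  [with Demand=1, Supply=-3]  = -4
Revenue = |Cost - Demand|  [with Cost=-4, Demand=1]  = 5
Profit = -3*Supply - 3*Revenue + 1  [with Supply=-3, Revenue=5]  = -5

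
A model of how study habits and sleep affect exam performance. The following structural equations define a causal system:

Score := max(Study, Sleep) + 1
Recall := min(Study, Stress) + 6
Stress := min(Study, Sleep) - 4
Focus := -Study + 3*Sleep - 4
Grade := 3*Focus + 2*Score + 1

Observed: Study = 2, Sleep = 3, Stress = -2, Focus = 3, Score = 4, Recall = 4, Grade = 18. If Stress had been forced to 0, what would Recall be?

The intervention breaks the incoming arrows to Stress: Stress := min(Study, Sleep) - 4 no longer applies, and Stress = 0.
Recall = min(Study, Stress) + 6  [with Study=2, Stress=0]  = 6

6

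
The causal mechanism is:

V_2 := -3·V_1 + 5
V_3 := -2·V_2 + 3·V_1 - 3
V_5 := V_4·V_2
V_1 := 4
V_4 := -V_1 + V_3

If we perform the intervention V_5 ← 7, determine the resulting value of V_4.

The intervention breaks the incoming arrows to V_5: V_5 := V_4·V_2 no longer applies, and V_5 = 7.
Since V_4 is not a descendant of the intervened variable, it is unaffected.
V_2 = -3·V_1 + 5  [with V_1=4]  = -7
V_3 = -2·V_2 + 3·V_1 - 3  [with V_2=-7, V_1=4]  = 23
V_4 = -V_1 + V_3  [with V_1=4, V_3=23]  = 19

19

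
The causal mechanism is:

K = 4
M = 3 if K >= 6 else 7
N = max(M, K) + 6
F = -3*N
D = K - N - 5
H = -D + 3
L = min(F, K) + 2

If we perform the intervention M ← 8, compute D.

do(M=8) replaces the equation M = 3 if K >= 6 else 7 with the constant M = 8.
N = max(M, K) + 6  [with M=8, K=4]  = 14
D = K - N - 5  [with K=4, N=14]  = -15

-15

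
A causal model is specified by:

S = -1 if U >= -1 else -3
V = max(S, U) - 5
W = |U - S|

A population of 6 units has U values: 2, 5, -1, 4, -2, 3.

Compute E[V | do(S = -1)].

-3

Every unit gets S=-1 under the intervention. V values become -3, 0, -6, -1, -6, -2; E[V|do(S=-1)] = -3.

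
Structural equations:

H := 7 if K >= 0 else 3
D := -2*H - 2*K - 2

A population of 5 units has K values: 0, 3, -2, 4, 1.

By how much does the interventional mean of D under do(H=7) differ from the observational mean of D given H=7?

1.6

Every unit gets H=7 under the intervention. D values become -16, -22, -12, -24, -18; E[D|do(H=7)] = -18.4.
E[D|H=7] averages over only the 4 units with H=7 (K = 0, 3, 4, 1): D = -16, -22, -24, -18, mean -20.
Difference = -18.4 − (-20) = 1.6.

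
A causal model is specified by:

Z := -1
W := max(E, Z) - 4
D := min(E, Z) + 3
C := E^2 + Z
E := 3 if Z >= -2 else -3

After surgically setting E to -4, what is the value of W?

-5

Under do(E=-4), the mechanism E := 3 if Z >= -2 else -3 is discarded; E is fixed at -4.
W = max(E, Z) - 4  [with E=-4, Z=-1]  = -5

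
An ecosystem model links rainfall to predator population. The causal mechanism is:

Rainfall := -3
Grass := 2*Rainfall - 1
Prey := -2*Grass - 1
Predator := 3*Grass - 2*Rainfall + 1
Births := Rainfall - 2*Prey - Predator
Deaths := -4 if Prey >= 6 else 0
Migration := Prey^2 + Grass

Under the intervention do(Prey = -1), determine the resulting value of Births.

13

do(Prey=-1) replaces the equation Prey := -2*Grass - 1 with the constant Prey = -1.
Grass = 2*Rainfall - 1  [with Rainfall=-3]  = -7
Predator = 3*Grass - 2*Rainfall + 1  [with Grass=-7, Rainfall=-3]  = -14
Births = Rainfall - 2*Prey - Predator  [with Rainfall=-3, Prey=-1, Predator=-14]  = 13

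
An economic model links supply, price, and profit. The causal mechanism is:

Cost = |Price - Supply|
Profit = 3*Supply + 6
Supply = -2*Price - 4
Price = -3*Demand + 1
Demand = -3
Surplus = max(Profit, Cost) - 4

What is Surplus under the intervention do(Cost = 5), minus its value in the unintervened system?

-29

Under do(Cost=5), the mechanism Cost = |Price - Supply| is discarded; Cost is fixed at 5.
Price = -3*Demand + 1  [with Demand=-3]  = 10
Supply = -2*Price - 4  [with Price=10]  = -24
Profit = 3*Supply + 6  [with Supply=-24]  = -66
Surplus = max(Profit, Cost) - 4  [with Profit=-66, Cost=5]  = 1
Without intervention: Price = -3*Demand + 1  [with Demand=-3]  = 10; Supply = -2*Price - 4  [with Price=10]  = -24; Cost = |Price - Supply|  [with Price=10, Supply=-24]  = 34; Profit = 3*Supply + 6  [with Supply=-24]  = -66; Surplus = max(Profit, Cost) - 4  [with Profit=-66, Cost=34]  = 30.
Change = 1 − 30 = -29.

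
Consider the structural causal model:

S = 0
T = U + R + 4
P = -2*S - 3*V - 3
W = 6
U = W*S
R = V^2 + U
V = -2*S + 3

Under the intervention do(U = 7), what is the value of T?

The intervention breaks the incoming arrows to U: U = W*S no longer applies, and U = 7.
V = -2*S + 3  [with S=0]  = 3
R = V^2 + U  [with V=3, U=7]  = 16
T = U + R + 4  [with U=7, R=16]  = 27

27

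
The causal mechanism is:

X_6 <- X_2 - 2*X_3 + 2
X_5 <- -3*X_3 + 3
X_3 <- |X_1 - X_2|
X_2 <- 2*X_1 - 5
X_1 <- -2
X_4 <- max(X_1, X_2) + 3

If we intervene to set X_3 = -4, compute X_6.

1

The intervention breaks the incoming arrows to X_3: X_3 <- |X_1 - X_2| no longer applies, and X_3 = -4.
X_2 = 2*X_1 - 5  [with X_1=-2]  = -9
X_6 = X_2 - 2*X_3 + 2  [with X_2=-9, X_3=-4]  = 1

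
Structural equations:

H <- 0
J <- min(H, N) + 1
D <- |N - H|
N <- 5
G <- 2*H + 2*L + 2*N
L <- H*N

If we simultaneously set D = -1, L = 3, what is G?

16

Setting D = -1, L = 3 by intervention discards those variables' equations.
G = 2*H + 2*L + 2*N  [with H=0, L=3, N=5]  = 16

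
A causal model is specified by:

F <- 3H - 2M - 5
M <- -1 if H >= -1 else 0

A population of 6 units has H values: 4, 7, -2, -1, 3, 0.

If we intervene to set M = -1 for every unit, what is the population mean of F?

The intervention sets M=-1 in all 6 units regardless of H. Recomputing F per unit gives 9, 18, -9, -6, 6, -3; average 2.5.

2.5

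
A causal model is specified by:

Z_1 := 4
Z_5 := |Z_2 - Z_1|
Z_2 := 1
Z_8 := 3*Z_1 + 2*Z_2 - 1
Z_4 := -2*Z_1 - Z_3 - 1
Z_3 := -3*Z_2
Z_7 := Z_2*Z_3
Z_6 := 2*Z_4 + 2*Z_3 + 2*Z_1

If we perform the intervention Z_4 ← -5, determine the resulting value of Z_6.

Under do(Z_4=-5), the mechanism Z_4 := -2*Z_1 - Z_3 - 1 is discarded; Z_4 is fixed at -5.
Z_3 = -3*Z_2  [with Z_2=1]  = -3
Z_6 = 2*Z_4 + 2*Z_3 + 2*Z_1  [with Z_4=-5, Z_3=-3, Z_1=4]  = -8

-8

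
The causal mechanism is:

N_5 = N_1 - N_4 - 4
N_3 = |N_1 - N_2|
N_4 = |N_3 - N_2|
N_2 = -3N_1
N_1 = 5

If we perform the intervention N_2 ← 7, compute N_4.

5

Under do(N_2=7), the mechanism N_2 = -3N_1 is discarded; N_2 is fixed at 7.
N_3 = |N_1 - N_2|  [with N_1=5, N_2=7]  = 2
N_4 = |N_3 - N_2|  [with N_3=2, N_2=7]  = 5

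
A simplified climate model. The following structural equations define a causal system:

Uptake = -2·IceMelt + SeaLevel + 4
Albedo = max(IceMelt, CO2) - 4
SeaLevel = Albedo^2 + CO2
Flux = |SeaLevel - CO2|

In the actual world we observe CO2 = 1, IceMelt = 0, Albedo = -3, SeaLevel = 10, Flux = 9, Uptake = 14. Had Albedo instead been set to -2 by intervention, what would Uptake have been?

9

The intervention breaks the incoming arrows to Albedo: Albedo = max(IceMelt, CO2) - 4 no longer applies, and Albedo = -2.
SeaLevel = Albedo^2 + CO2  [with Albedo=-2, CO2=1]  = 5
Uptake = -2·IceMelt + SeaLevel + 4  [with IceMelt=0, SeaLevel=5]  = 9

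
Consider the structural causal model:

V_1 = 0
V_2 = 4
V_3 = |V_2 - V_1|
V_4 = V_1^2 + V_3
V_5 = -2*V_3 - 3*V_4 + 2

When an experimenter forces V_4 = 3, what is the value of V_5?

Intervening sets V_4 = 3 and removes its equation (V_4 = V_1^2 + V_3).
V_3 = |V_2 - V_1|  [with V_2=4, V_1=0]  = 4
V_5 = -2*V_3 - 3*V_4 + 2  [with V_3=4, V_4=3]  = -15

-15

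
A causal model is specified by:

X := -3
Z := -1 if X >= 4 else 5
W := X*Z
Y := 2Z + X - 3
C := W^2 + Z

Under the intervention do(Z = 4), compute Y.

Under do(Z=4), the mechanism Z := -1 if X >= 4 else 5 is discarded; Z is fixed at 4.
Y = 2Z + X - 3  [with Z=4, X=-3]  = 2

2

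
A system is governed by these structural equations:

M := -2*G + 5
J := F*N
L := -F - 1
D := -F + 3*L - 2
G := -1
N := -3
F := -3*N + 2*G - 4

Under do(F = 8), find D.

The intervention breaks the incoming arrows to F: F := -3*N + 2*G - 4 no longer applies, and F = 8.
L = -F - 1  [with F=8]  = -9
D = -F + 3*L - 2  [with F=8, L=-9]  = -37

-37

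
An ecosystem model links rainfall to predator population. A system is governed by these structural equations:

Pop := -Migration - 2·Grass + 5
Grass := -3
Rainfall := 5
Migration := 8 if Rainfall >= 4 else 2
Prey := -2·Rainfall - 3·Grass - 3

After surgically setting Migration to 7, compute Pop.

Intervening sets Migration = 7 and removes its equation (Migration := 8 if Rainfall >= 4 else 2).
Pop = -Migration - 2·Grass + 5  [with Migration=7, Grass=-3]  = 4

4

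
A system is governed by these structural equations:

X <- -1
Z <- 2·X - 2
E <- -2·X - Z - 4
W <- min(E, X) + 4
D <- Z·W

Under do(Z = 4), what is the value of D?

-8

do(Z=4) replaces the equation Z <- 2·X - 2 with the constant Z = 4.
E = -2·X - Z - 4  [with X=-1, Z=4]  = -6
W = min(E, X) + 4  [with E=-6, X=-1]  = -2
D = Z·W  [with Z=4, W=-2]  = -8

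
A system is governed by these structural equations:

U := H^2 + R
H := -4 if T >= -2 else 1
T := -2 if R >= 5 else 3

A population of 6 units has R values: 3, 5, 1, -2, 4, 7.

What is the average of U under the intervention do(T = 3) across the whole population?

19

Under do(T=3), T's equation is replaced by T=3 for every unit. Per-unit U: 19, 21, 17, 14, 20, 23. Mean = 19.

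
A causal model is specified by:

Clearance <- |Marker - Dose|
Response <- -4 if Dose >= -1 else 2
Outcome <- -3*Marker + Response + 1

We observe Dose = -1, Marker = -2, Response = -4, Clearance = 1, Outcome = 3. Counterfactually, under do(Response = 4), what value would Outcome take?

do(Response=4) replaces the equation Response <- -4 if Dose >= -1 else 2 with the constant Response = 4.
Outcome = -3*Marker + Response + 1  [with Marker=-2, Response=4]  = 11

11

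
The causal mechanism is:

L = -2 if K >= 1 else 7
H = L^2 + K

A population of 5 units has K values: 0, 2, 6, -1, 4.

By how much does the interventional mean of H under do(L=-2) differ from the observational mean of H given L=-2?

do(L=-2) breaks L's dependence on K. With L=-2 fixed, H across the units is 4, 6, 10, 3, 8, mean 6.2.
Observing L=-2 restricts to units where L's equation naturally yields -2: K ∈ {2, 6, 4}. In that subpopulation H = 6, 10, 8, mean 8.
Difference = 6.2 − 8 = -1.8.

-1.8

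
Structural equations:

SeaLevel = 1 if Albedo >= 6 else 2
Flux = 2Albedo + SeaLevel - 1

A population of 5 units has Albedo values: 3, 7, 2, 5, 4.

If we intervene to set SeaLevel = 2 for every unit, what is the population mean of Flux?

9.4

Every unit gets SeaLevel=2 under the intervention. Flux values become 7, 15, 5, 11, 9; E[Flux|do(SeaLevel=2)] = 9.4.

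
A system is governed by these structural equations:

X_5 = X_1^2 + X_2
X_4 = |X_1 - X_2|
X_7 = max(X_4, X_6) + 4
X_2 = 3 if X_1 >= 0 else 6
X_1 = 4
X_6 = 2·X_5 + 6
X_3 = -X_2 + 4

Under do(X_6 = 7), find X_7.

11

Intervening sets X_6 = 7 and removes its equation (X_6 = 2·X_5 + 6).
X_2 = 3 if X_1 >= 0 else 6  [with X_1=4]  = 3
X_4 = |X_1 - X_2|  [with X_1=4, X_2=3]  = 1
X_7 = max(X_4, X_6) + 4  [with X_4=1, X_6=7]  = 11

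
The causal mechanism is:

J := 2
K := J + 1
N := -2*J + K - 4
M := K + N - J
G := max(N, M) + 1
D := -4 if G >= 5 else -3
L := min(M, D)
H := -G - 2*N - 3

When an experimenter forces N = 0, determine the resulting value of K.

3

Under do(N=0), the mechanism N := -2*J + K - 4 is discarded; N is fixed at 0.
Since K is not a descendant of the intervened variable, it is unaffected.
K = J + 1  [with J=2]  = 3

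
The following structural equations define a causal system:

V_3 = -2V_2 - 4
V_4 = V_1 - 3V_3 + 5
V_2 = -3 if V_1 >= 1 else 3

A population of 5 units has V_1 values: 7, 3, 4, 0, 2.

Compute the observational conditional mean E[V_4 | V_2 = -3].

Observing V_2=-3 restricts to units where V_2's equation naturally yields -3: V_1 ∈ {7, 3, 4, 2}. In that subpopulation V_4 = 6, 2, 3, 1, mean 3.

3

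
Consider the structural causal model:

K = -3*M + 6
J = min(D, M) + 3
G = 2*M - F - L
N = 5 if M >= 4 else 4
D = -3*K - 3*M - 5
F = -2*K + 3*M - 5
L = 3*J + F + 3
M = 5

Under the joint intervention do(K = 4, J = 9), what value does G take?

-24

Setting K = 4, J = 9 by intervention discards those variables' equations.
F = -2*K + 3*M - 5  [with K=4, M=5]  = 2
L = 3*J + F + 3  [with J=9, F=2]  = 32
G = 2*M - F - L  [with M=5, F=2, L=32]  = -24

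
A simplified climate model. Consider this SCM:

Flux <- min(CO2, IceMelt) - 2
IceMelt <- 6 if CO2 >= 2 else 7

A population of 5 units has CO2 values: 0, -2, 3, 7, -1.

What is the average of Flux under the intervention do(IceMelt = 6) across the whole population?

-0.8

The intervention sets IceMelt=6 in all 5 units regardless of CO2. Recomputing Flux per unit gives -2, -4, 1, 4, -3; average -0.8.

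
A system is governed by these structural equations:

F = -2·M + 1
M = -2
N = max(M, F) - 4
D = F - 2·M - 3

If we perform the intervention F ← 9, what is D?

The intervention breaks the incoming arrows to F: F = -2·M + 1 no longer applies, and F = 9.
D = F - 2·M - 3  [with F=9, M=-2]  = 10

10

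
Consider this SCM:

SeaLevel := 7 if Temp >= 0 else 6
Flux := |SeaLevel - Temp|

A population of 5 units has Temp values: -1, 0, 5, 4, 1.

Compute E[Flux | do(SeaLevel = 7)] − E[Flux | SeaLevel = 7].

The intervention sets SeaLevel=7 in all 5 units regardless of Temp. Recomputing Flux per unit gives 8, 7, 2, 3, 6; average 5.2.
Observing SeaLevel=7 restricts to units where SeaLevel's equation naturally yields 7: Temp ∈ {0, 5, 4, 1}. In that subpopulation Flux = 7, 2, 3, 6, mean 4.5.
Difference = 5.2 − 4.5 = 0.7.

0.7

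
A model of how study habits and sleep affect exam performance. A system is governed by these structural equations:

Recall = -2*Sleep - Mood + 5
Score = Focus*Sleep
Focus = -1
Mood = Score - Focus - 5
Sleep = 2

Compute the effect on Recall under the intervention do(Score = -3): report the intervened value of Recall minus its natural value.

1

do(Score=-3) replaces the equation Score = Focus*Sleep with the constant Score = -3.
Mood = Score - Focus - 5  [with Score=-3, Focus=-1]  = -7
Recall = -2*Sleep - Mood + 5  [with Sleep=2, Mood=-7]  = 8
Without intervention: Score = Focus*Sleep  [with Focus=-1, Sleep=2]  = -2; Mood = Score - Focus - 5  [with Score=-2, Focus=-1]  = -6; Recall = -2*Sleep - Mood + 5  [with Sleep=2, Mood=-6]  = 7.
Change = 8 − 7 = 1.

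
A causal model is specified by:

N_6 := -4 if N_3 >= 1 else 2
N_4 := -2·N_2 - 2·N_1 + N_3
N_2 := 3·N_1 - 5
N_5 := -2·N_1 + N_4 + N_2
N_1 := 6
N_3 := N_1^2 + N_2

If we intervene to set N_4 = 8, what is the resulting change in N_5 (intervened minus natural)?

-3

Intervening sets N_4 = 8 and removes its equation (N_4 := -2·N_2 - 2·N_1 + N_3).
N_2 = 3·N_1 - 5  [with N_1=6]  = 13
N_5 = -2·N_1 + N_4 + N_2  [with N_1=6, N_4=8, N_2=13]  = 9
Without intervention: N_2 = 3·N_1 - 5  [with N_1=6]  = 13; N_3 = N_1^2 + N_2  [with N_1=6, N_2=13]  = 49; N_4 = -2·N_2 - 2·N_1 + N_3  [with N_2=13, N_1=6, N_3=49]  = 11; N_5 = -2·N_1 + N_4 + N_2  [with N_1=6, N_4=11, N_2=13]  = 12.
Change = 9 − 12 = -3.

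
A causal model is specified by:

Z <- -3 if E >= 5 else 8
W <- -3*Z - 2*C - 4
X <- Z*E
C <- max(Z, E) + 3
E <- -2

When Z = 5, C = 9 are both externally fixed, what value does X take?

Setting Z = 5, C = 9 by intervention discards those variables' equations.
X = Z*E  [with Z=5, E=-2]  = -10

-10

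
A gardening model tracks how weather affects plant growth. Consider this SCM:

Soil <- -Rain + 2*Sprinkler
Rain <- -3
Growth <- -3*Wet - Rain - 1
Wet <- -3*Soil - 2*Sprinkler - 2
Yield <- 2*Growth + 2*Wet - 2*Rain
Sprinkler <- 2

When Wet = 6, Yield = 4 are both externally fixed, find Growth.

Setting Wet = 6, Yield = 4 by intervention discards those variables' equations.
Growth = -3*Wet - Rain - 1  [with Wet=6, Rain=-3]  = -16

-16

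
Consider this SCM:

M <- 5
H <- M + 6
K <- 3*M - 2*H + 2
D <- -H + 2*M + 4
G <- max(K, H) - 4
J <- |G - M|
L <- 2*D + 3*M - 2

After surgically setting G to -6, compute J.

11

The intervention breaks the incoming arrows to G: G <- max(K, H) - 4 no longer applies, and G = -6.
J = |G - M|  [with G=-6, M=5]  = 11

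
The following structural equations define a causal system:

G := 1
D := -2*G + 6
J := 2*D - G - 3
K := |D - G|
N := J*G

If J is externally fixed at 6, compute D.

4

Under do(J=6), the mechanism J := 2*D - G - 3 is discarded; J is fixed at 6.
Since D is not a descendant of the intervened variable, it is unaffected.
D = -2*G + 6  [with G=1]  = 4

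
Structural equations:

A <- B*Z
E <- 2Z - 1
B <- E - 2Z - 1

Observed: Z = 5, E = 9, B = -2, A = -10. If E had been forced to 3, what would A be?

-40

Under do(E=3), the mechanism E <- 2Z - 1 is discarded; E is fixed at 3.
B = E - 2Z - 1  [with E=3, Z=5]  = -8
A = B*Z  [with B=-8, Z=5]  = -40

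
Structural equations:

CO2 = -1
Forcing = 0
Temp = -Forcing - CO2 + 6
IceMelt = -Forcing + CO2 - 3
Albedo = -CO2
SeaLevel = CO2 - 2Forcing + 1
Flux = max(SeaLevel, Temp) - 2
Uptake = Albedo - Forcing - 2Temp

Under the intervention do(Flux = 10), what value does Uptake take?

-13

do(Flux=10) replaces the equation Flux = max(SeaLevel, Temp) - 2 with the constant Flux = 10.
Uptake is not downstream of the intervention, so its value is determined by the original equations.
Temp = -Forcing - CO2 + 6  [with Forcing=0, CO2=-1]  = 7
Albedo = -CO2  [with CO2=-1]  = 1
Uptake = Albedo - Forcing - 2Temp  [with Albedo=1, Forcing=0, Temp=7]  = -13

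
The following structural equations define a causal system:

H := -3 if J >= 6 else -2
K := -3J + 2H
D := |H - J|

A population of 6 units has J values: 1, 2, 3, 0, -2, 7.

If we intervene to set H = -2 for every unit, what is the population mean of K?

The intervention sets H=-2 in all 6 units regardless of J. Recomputing K per unit gives -7, -10, -13, -4, 2, -25; average -9.5.

-9.5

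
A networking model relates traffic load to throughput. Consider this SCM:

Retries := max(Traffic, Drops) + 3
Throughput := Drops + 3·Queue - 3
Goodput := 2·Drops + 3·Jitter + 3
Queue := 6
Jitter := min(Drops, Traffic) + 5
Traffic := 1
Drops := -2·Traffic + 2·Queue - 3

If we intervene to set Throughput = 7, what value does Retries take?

10

do(Throughput=7) replaces the equation Throughput := Drops + 3·Queue - 3 with the constant Throughput = 7.
No directed path runs from Throughput to Retries, so Retries keeps its natural value.
Drops = -2·Traffic + 2·Queue - 3  [with Traffic=1, Queue=6]  = 7
Retries = max(Traffic, Drops) + 3  [with Traffic=1, Drops=7]  = 10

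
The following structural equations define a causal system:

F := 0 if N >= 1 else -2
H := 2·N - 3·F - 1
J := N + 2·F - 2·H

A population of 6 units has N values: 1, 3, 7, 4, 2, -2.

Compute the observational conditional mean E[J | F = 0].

-8.2

E[J|F=0] averages over only the 5 units with F=0 (N = 1, 3, 7, 4, 2): J = -1, -7, -19, -10, -4, mean -8.2.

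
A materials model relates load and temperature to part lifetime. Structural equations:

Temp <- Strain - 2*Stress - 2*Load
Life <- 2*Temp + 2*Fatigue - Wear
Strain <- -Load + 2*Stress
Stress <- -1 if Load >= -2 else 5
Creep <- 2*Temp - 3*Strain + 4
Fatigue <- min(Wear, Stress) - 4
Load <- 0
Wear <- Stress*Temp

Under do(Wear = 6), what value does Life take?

Intervening sets Wear = 6 and removes its equation (Wear <- Stress*Temp).
Stress = -1 if Load >= -2 else 5  [with Load=0]  = -1
Strain = -Load + 2*Stress  [with Load=0, Stress=-1]  = -2
Temp = Strain - 2*Stress - 2*Load  [with Strain=-2, Stress=-1, Load=0]  = 0
Fatigue = min(Wear, Stress) - 4  [with Wear=6, Stress=-1]  = -5
Life = 2*Temp + 2*Fatigue - Wear  [with Temp=0, Fatigue=-5, Wear=6]  = -16

-16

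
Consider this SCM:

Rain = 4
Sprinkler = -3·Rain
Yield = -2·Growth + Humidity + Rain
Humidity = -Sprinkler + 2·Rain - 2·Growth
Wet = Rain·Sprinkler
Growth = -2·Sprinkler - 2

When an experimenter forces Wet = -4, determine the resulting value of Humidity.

do(Wet=-4) replaces the equation Wet = Rain·Sprinkler with the constant Wet = -4.
Humidity is not downstream of the intervention, so its value is determined by the original equations.
Sprinkler = -3·Rain  [with Rain=4]  = -12
Growth = -2·Sprinkler - 2  [with Sprinkler=-12]  = 22
Humidity = -Sprinkler + 2·Rain - 2·Growth  [with Sprinkler=-12, Rain=4, Growth=22]  = -24

-24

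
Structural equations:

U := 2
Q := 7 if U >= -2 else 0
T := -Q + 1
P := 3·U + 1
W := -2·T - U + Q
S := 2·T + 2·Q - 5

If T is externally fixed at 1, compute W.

3

do(T=1) replaces the equation T := -Q + 1 with the constant T = 1.
Q = 7 if U >= -2 else 0  [with U=2]  = 7
W = -2·T - U + Q  [with T=1, U=2, Q=7]  = 3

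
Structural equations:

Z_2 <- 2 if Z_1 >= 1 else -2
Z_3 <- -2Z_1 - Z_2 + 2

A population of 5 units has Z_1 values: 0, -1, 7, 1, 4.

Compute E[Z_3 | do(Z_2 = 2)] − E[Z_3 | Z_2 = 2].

3.6

Under do(Z_2=2), Z_2's equation is replaced by Z_2=2 for every unit. Per-unit Z_3: 0, 2, -14, -2, -8. Mean = -4.4.
Observing Z_2=2 restricts to units where Z_2's equation naturally yields 2: Z_1 ∈ {7, 1, 4}. In that subpopulation Z_3 = -14, -2, -8, mean -8.
Difference = -4.4 − (-8) = 3.6.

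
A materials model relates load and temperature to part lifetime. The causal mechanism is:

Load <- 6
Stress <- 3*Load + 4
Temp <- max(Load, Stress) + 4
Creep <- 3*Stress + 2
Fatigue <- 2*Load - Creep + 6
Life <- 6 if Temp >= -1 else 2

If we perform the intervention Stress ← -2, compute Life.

6

Under do(Stress=-2), the mechanism Stress <- 3*Load + 4 is discarded; Stress is fixed at -2.
Temp = max(Load, Stress) + 4  [with Load=6, Stress=-2]  = 10
Life = 6 if Temp >= -1 else 2  [with Temp=10]  = 6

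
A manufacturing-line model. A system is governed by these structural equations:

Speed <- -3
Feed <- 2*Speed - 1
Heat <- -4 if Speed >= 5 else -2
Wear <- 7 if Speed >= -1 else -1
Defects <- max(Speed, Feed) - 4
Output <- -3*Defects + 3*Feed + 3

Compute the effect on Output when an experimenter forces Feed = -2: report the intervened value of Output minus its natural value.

Under do(Feed=-2), the mechanism Feed <- 2*Speed - 1 is discarded; Feed is fixed at -2.
Defects = max(Speed, Feed) - 4  [with Speed=-3, Feed=-2]  = -6
Output = -3*Defects + 3*Feed + 3  [with Defects=-6, Feed=-2]  = 15
Without intervention: Feed = 2*Speed - 1  [with Speed=-3]  = -7; Defects = max(Speed, Feed) - 4  [with Speed=-3, Feed=-7]  = -7; Output = -3*Defects + 3*Feed + 3  [with Defects=-7, Feed=-7]  = 3.
Change = 15 − 3 = 12.

12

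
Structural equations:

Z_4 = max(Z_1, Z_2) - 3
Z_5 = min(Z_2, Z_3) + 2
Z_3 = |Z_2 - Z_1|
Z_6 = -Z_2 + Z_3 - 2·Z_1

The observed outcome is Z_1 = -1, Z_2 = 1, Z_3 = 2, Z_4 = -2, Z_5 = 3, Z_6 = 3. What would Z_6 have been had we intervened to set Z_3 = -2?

The intervention breaks the incoming arrows to Z_3: Z_3 = |Z_2 - Z_1| no longer applies, and Z_3 = -2.
Z_6 = -Z_2 + Z_3 - 2·Z_1  [with Z_2=1, Z_3=-2, Z_1=-1]  = -1

-1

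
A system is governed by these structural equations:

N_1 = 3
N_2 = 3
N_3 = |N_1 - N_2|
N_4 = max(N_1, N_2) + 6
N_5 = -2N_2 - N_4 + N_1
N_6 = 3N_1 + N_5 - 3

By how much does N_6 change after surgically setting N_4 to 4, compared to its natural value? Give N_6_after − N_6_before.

Under do(N_4=4), the mechanism N_4 = max(N_1, N_2) + 6 is discarded; N_4 is fixed at 4.
N_5 = -2N_2 - N_4 + N_1  [with N_2=3, N_4=4, N_1=3]  = -7
N_6 = 3N_1 + N_5 - 3  [with N_1=3, N_5=-7]  = -1
Without intervention: N_4 = max(N_1, N_2) + 6  [with N_1=3, N_2=3]  = 9; N_5 = -2N_2 - N_4 + N_1  [with N_2=3, N_4=9, N_1=3]  = -12; N_6 = 3N_1 + N_5 - 3  [with N_1=3, N_5=-12]  = -6.
Change = -1 − (-6) = 5.

5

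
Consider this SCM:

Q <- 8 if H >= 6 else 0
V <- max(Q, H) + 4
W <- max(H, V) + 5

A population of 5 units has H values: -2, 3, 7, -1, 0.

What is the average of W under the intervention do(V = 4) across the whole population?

The intervention sets V=4 in all 5 units regardless of H. Recomputing W per unit gives 9, 9, 12, 9, 9; average 9.6.

9.6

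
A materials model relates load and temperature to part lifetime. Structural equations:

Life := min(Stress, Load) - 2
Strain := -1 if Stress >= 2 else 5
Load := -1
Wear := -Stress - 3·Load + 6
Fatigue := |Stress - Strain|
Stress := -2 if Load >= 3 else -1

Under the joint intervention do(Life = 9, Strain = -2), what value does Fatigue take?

1

Under do(Life = 9, Strain = -2), each intervened variable's structural equation is replaced by its fixed value.
Stress = -2 if Load >= 3 else -1  [with Load=-1]  = -1
Fatigue = |Stress - Strain|  [with Stress=-1, Strain=-2]  = 1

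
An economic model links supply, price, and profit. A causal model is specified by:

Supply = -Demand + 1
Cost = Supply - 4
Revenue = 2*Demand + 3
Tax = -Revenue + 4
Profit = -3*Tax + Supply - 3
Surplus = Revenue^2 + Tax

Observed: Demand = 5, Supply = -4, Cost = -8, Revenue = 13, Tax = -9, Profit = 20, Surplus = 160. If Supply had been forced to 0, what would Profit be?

Under do(Supply=0), the mechanism Supply = -Demand + 1 is discarded; Supply is fixed at 0.
Revenue = 2*Demand + 3  [with Demand=5]  = 13
Tax = -Revenue + 4  [with Revenue=13]  = -9
Profit = -3*Tax + Supply - 3  [with Tax=-9, Supply=0]  = 24

24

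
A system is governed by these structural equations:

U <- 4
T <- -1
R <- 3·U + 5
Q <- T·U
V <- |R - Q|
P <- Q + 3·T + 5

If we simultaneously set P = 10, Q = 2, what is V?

Setting P = 10, Q = 2 by intervention discards those variables' equations.
R = 3·U + 5  [with U=4]  = 17
V = |R - Q|  [with R=17, Q=2]  = 15

15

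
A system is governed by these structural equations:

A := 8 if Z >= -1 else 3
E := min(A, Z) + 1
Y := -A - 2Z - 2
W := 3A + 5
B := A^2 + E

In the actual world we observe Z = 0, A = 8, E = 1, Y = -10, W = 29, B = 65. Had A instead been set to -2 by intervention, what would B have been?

3

Under do(A=-2), the mechanism A := 8 if Z >= -1 else 3 is discarded; A is fixed at -2.
E = min(A, Z) + 1  [with A=-2, Z=0]  = -1
B = A^2 + E  [with A=-2, E=-1]  = 3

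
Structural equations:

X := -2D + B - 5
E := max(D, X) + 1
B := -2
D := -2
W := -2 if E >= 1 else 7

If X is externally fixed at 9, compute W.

-2

do(X=9) replaces the equation X := -2D + B - 5 with the constant X = 9.
E = max(D, X) + 1  [with D=-2, X=9]  = 10
W = -2 if E >= 1 else 7  [with E=10]  = -2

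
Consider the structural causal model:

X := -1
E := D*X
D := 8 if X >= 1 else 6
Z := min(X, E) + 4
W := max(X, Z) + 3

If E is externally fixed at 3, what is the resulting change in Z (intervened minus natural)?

The intervention breaks the incoming arrows to E: E := D*X no longer applies, and E = 3.
Z = min(X, E) + 4  [with X=-1, E=3]  = 3
Without intervention: D = 8 if X >= 1 else 6  [with X=-1]  = 6; E = D*X  [with D=6, X=-1]  = -6; Z = min(X, E) + 4  [with X=-1, E=-6]  = -2.
Change = 3 − (-2) = 5.

5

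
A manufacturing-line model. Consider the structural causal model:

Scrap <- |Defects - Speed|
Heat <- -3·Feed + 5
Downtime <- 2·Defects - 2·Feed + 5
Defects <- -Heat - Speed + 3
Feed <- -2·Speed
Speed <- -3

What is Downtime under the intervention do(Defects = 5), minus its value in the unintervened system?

Under do(Defects=5), the mechanism Defects <- -Heat - Speed + 3 is discarded; Defects is fixed at 5.
Feed = -2·Speed  [with Speed=-3]  = 6
Downtime = 2·Defects - 2·Feed + 5  [with Defects=5, Feed=6]  = 3
Without intervention: Feed = -2·Speed  [with Speed=-3]  = 6; Heat = -3·Feed + 5  [with Feed=6]  = -13; Defects = -Heat - Speed + 3  [with Heat=-13, Speed=-3]  = 19; Downtime = 2·Defects - 2·Feed + 5  [with Defects=19, Feed=6]  = 31.
Change = 3 − 31 = -28.

-28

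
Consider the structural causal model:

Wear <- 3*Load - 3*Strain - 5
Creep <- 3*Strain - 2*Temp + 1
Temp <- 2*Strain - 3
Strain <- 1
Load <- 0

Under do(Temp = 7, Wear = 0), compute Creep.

The joint intervention fixes Temp = 7, Wear = 0, removing each variable's own equation.
Creep = 3*Strain - 2*Temp + 1  [with Strain=1, Temp=7]  = -10

-10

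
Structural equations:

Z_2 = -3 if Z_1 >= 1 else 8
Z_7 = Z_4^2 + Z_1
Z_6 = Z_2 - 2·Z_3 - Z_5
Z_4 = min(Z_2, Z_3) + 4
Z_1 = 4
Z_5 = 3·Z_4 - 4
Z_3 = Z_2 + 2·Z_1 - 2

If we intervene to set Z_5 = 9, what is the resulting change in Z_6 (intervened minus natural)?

-10

The intervention breaks the incoming arrows to Z_5: Z_5 = 3·Z_4 - 4 no longer applies, and Z_5 = 9.
Z_2 = -3 if Z_1 >= 1 else 8  [with Z_1=4]  = -3
Z_3 = Z_2 + 2·Z_1 - 2  [with Z_2=-3, Z_1=4]  = 3
Z_6 = Z_2 - 2·Z_3 - Z_5  [with Z_2=-3, Z_3=3, Z_5=9]  = -18
Without intervention: Z_2 = -3 if Z_1 >= 1 else 8  [with Z_1=4]  = -3; Z_3 = Z_2 + 2·Z_1 - 2  [with Z_2=-3, Z_1=4]  = 3; Z_4 = min(Z_2, Z_3) + 4  [with Z_2=-3, Z_3=3]  = 1; Z_5 = 3·Z_4 - 4  [with Z_4=1]  = -1; Z_6 = Z_2 - 2·Z_3 - Z_5  [with Z_2=-3, Z_3=3, Z_5=-1]  = -8.
Change = -18 − (-8) = -10.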